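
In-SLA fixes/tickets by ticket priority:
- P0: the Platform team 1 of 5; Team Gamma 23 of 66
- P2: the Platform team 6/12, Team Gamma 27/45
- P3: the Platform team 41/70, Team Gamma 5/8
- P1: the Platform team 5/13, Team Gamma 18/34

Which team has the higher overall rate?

P0: the Platform team 1/5 = 20.0%, Team Gamma 23/66 = 34.8% → Team Gamma
P2: the Platform team 6/12 = 50.0%, Team Gamma 27/45 = 60.0% → Team Gamma
P3: the Platform team 41/70 = 58.6%, Team Gamma 5/8 = 62.5% → Team Gamma
P1: the Platform team 5/13 = 38.5%, Team Gamma 18/34 = 52.9% → Team Gamma
Overall: the Platform team 53/100 = 53.0%, Team Gamma 73/153 = 47.7% → the Platform team
(Team Gamma wins every ticket group but the Platform team wins overall — Team Gamma's tickets skew toward the low-rate P0 group.)

the Platform team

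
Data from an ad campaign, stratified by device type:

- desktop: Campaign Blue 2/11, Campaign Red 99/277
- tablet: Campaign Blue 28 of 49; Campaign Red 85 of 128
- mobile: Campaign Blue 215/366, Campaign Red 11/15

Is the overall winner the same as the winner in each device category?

No

Desktop: Campaign Blue 2/11 = 18.2%, Campaign Red 99/277 = 35.7% → Campaign Red
Tablet: Campaign Blue 28/49 = 57.1%, Campaign Red 85/128 = 66.4% → Campaign Red
Mobile: Campaign Blue 215/366 = 58.7%, Campaign Red 11/15 = 73.3% → Campaign Red
Overall: Campaign Blue 245/426 = 57.5%, Campaign Red 195/420 = 46.4% → Campaign Blue
Campaign Red wins each device group but Campaign Blue wins overall — the comparison reverses. Campaign Red's impressions skew toward desktop, which has a lower base rate.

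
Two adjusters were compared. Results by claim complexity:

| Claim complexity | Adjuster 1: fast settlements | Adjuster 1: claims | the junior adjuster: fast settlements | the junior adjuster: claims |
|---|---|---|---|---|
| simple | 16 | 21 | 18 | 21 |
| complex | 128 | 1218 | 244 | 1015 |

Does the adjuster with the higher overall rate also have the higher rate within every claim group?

Simple: Adjuster 1 16/21 = 76.2%, the junior adjuster 18/21 = 85.7% → the junior adjuster
Complex: Adjuster 1 128/1218 = 10.5%, the junior adjuster 244/1015 = 24.0% → the junior adjuster
Overall: Adjuster 1 144/1239 = 11.6%, the junior adjuster 262/1036 = 25.3% → the junior adjuster
The junior adjuster wins overall and in every claim group — no reversal.

Yes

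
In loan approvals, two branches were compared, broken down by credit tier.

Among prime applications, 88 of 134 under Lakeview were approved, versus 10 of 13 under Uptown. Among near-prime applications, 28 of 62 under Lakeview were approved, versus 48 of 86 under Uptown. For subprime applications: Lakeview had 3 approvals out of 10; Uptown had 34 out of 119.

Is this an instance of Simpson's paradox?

No

Prime: Lakeview 88/134 = 65.7%, Uptown 10/13 = 76.9% → Uptown
Near-prime: Lakeview 28/62 = 45.2%, Uptown 48/86 = 55.8% → Uptown
Subprime: Lakeview 3/10 = 30.0%, Uptown 34/119 = 28.6% → Lakeview
Overall: Lakeview 119/206 = 57.8%, Uptown 92/218 = 42.2% → Lakeview
Neither sweeps: Lakeview wins 1 of 3 groups, Uptown wins 2. Lakeview wins overall but not every group — no Simpson reversal.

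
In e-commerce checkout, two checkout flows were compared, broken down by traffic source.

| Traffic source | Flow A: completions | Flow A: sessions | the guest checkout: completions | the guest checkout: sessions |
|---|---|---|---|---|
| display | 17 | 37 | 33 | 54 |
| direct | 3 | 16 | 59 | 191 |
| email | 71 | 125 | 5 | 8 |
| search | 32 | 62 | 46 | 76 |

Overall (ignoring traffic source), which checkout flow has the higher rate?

Flow A

Display: Flow A 17/37 = 45.9%, the guest checkout 33/54 = 61.1% → the guest checkout
Direct: Flow A 3/16 = 18.8%, the guest checkout 59/191 = 30.9% → the guest checkout
Email: Flow A 71/125 = 56.8%, the guest checkout 5/8 = 62.5% → the guest checkout
Search: Flow A 32/62 = 51.6%, the guest checkout 46/76 = 60.5% → the guest checkout
Overall: Flow A 123/240 = 51.2%, the guest checkout 143/329 = 43.5% → Flow A
(The guest checkout wins every traffic group but Flow A wins overall — the guest checkout's sessions skew toward the low-rate direct group.)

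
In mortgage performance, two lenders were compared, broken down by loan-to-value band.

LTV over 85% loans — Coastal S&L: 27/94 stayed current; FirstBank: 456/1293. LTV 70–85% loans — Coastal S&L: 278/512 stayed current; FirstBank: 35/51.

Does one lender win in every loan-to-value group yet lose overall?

Yes

LTV over 85%: Coastal S&L 27/94 = 28.7%, FirstBank 456/1293 = 35.3% → FirstBank
LTV 70–85%: Coastal S&L 278/512 = 54.3%, FirstBank 35/51 = 68.6% → FirstBank
Overall: Coastal S&L 305/606 = 50.3%, FirstBank 491/1344 = 36.5% → Coastal S&L
FirstBank wins each loan-to-value group but Coastal S&L wins overall — the comparison reverses. FirstBank's loans skew toward LTV over 85%, which has a lower base rate.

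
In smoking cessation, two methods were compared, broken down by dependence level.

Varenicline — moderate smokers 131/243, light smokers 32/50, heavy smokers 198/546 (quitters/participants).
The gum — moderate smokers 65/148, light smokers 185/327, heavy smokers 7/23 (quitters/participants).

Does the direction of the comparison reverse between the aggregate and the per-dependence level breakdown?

Yes

Moderate smokers: varenicline 131/243 = 53.9%, the gum 65/148 = 43.9% → varenicline
Light smokers: varenicline 32/50 = 64.0%, the gum 185/327 = 56.6% → varenicline
Heavy smokers: varenicline 198/546 = 36.3%, the gum 7/23 = 30.4% → varenicline
Overall: varenicline 361/839 = 43.0%, the gum 257/498 = 51.6% → the gum
Varenicline wins each dependence group but the gum wins overall — the comparison reverses. Varenicline's participants skew toward heavy smokers, which has a lower base rate.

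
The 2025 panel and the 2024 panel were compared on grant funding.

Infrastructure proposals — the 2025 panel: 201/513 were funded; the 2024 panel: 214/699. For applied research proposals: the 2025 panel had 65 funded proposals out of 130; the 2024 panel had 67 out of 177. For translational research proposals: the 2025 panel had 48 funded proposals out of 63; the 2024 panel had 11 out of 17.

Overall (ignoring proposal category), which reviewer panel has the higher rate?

Infrastructure: the 2025 panel 201/513 = 39.2%, the 2024 panel 214/699 = 30.6% → the 2025 panel
Applied research: the 2025 panel 65/130 = 50.0%, the 2024 panel 67/177 = 37.9% → the 2025 panel
Translational research: the 2025 panel 48/63 = 76.2%, the 2024 panel 11/17 = 64.7% → the 2025 panel
Overall: the 2025 panel 314/706 = 44.5%, the 2024 panel 292/893 = 32.7% → the 2025 panel

the 2025 panel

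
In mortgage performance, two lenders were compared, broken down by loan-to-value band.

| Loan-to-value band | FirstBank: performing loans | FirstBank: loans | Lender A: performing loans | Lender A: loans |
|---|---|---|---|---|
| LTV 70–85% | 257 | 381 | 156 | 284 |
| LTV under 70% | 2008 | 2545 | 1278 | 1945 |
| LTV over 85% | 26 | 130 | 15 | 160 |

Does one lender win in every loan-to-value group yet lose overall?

No

LTV 70–85%: FirstBank 257/381 = 67.5%, Lender A 156/284 = 54.9% → FirstBank
LTV under 70%: FirstBank 2008/2545 = 78.9%, Lender A 1278/1945 = 65.7% → FirstBank
LTV over 85%: FirstBank 26/130 = 20.0%, Lender A 15/160 = 9.4% → FirstBank
Overall: FirstBank 2291/3056 = 75.0%, Lender A 1449/2389 = 60.7% → FirstBank
FirstBank wins overall and in every loan-to-value group — no reversal.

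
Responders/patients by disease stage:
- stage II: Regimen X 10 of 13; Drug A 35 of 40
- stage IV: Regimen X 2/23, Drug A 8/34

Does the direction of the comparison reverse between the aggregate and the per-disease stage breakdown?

Stage II: Regimen X 10/13 = 76.9%, Drug A 35/40 = 87.5% → Drug A
Stage IV: Regimen X 2/23 = 8.7%, Drug A 8/34 = 23.5% → Drug A
Overall: Regimen X 12/36 = 33.3%, Drug A 43/74 = 58.1% → Drug A
Drug A wins overall and in every disease group — no reversal.

No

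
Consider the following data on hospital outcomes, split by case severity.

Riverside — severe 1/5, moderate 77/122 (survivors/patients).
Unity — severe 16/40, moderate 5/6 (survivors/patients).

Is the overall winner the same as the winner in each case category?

No

Severe: Riverside 1/5 = 20.0%, Unity 16/40 = 40.0% → Unity
Moderate: Riverside 77/122 = 63.1%, Unity 5/6 = 83.3% → Unity
Overall: Riverside 78/127 = 61.4%, Unity 21/46 = 45.7% → Riverside
Unity wins each case group but Riverside wins overall — the comparison reverses. Unity's patients skew toward severe, which has a lower base rate.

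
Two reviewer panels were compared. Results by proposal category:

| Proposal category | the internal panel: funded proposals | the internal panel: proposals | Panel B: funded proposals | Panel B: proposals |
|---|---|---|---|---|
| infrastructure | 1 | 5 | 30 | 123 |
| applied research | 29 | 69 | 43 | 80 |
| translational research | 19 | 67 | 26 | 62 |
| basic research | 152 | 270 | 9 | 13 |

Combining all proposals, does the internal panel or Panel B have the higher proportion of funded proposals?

the internal panel

Infrastructure: the internal panel 1/5 = 20.0%, Panel B 30/123 = 24.4% → Panel B
Applied research: the internal panel 29/69 = 42.0%, Panel B 43/80 = 53.8% → Panel B
Translational research: the internal panel 19/67 = 28.4%, Panel B 26/62 = 41.9% → Panel B
Basic research: the internal panel 152/270 = 56.3%, Panel B 9/13 = 69.2% → Panel B
Overall: the internal panel 201/411 = 48.9%, Panel B 108/278 = 38.8% → the internal panel
(Panel B wins every proposal group but the internal panel wins overall — Panel B's proposals skew toward the low-rate infrastructure group.)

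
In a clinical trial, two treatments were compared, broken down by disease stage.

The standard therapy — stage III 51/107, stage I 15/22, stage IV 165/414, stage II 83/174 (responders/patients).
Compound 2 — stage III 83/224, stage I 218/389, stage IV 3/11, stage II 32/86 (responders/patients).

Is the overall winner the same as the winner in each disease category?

Stage III: the standard therapy 51/107 = 47.7%, Compound 2 83/224 = 37.1% → the standard therapy
Stage I: the standard therapy 15/22 = 68.2%, Compound 2 218/389 = 56.0% → the standard therapy
Stage IV: the standard therapy 165/414 = 39.9%, Compound 2 3/11 = 27.3% → the standard therapy
Stage II: the standard therapy 83/174 = 47.7%, Compound 2 32/86 = 37.2% → the standard therapy
Overall: the standard therapy 314/717 = 43.8%, Compound 2 336/710 = 47.3% → Compound 2
The standard therapy wins each disease group but Compound 2 wins overall — the comparison reverses. The standard therapy's patients skew toward stage IV, which has a lower base rate.

No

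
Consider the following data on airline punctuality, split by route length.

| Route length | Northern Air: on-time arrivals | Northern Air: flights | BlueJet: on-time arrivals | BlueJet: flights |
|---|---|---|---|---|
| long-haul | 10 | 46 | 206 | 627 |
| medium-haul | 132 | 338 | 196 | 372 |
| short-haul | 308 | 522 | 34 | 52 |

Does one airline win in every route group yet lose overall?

Yes

Long-haul: Northern Air 10/46 = 21.7%, BlueJet 206/627 = 32.9% → BlueJet
Medium-haul: Northern Air 132/338 = 39.1%, BlueJet 196/372 = 52.7% → BlueJet
Short-haul: Northern Air 308/522 = 59.0%, BlueJet 34/52 = 65.4% → BlueJet
Overall: Northern Air 450/906 = 49.7%, BlueJet 436/1051 = 41.5% → Northern Air
BlueJet wins each route group but Northern Air wins overall — the comparison reverses. BlueJet's flights skew toward long-haul, which has a lower base rate.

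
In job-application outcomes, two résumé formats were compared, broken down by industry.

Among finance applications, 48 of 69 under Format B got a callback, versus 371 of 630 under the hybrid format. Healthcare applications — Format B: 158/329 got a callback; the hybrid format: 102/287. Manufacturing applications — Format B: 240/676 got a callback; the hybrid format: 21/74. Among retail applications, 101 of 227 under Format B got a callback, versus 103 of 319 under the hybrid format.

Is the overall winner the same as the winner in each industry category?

Finance: Format B 48/69 = 69.6%, the hybrid format 371/630 = 58.9% → Format B
Healthcare: Format B 158/329 = 48.0%, the hybrid format 102/287 = 35.5% → Format B
Manufacturing: Format B 240/676 = 35.5%, the hybrid format 21/74 = 28.4% → Format B
Retail: Format B 101/227 = 44.5%, the hybrid format 103/319 = 32.3% → Format B
Overall: Format B 547/1301 = 42.0%, the hybrid format 597/1310 = 45.6% → the hybrid format
Format B wins each industry group but the hybrid format wins overall — the comparison reverses. Format B's applications skew toward manufacturing, which has a lower base rate.

No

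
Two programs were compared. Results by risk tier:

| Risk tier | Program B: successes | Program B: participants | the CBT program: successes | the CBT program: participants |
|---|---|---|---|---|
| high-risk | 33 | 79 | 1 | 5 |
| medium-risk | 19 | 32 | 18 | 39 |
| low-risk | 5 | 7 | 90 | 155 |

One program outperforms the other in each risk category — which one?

High-risk: Program B 33/79 = 41.8%, the CBT program 1/5 = 20.0% → Program B
Medium-risk: Program B 19/32 = 59.4%, the CBT program 18/39 = 46.2% → Program B
Low-risk: Program B 5/7 = 71.4%, the CBT program 90/155 = 58.1% → Program B
Program B has the higher rate in all 3 groups.

Program B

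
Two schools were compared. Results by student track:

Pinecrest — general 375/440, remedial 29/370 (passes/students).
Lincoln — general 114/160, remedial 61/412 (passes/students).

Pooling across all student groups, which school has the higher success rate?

General: Pinecrest 375/440 = 85.2%, Lincoln 114/160 = 71.2% → Pinecrest
Remedial: Pinecrest 29/370 = 7.8%, Lincoln 61/412 = 14.8% → Lincoln
Overall: Pinecrest 404/810 = 49.9%, Lincoln 175/572 = 30.6% → Pinecrest
(Neither sweeps every student group, but Pinecrest has the higher pooled rate.)

Pinecrest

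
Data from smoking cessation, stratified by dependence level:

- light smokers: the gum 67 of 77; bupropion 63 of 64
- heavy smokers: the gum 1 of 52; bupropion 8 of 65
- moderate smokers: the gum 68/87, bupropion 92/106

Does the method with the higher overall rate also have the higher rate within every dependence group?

Yes

Light smokers: the gum 67/77 = 87.0%, bupropion 63/64 = 98.4% → bupropion
Heavy smokers: the gum 1/52 = 1.9%, bupropion 8/65 = 12.3% → bupropion
Moderate smokers: the gum 68/87 = 78.2%, bupropion 92/106 = 86.8% → bupropion
Overall: the gum 136/216 = 63.0%, bupropion 163/235 = 69.4% → bupropion
Bupropion wins overall and in every dependence group — no reversal.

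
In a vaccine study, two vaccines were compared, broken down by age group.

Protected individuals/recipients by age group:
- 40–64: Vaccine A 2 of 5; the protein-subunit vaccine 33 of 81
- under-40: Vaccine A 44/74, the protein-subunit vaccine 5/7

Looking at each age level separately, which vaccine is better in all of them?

the protein-subunit vaccine

40–64: Vaccine A 2/5 = 40.0%, the protein-subunit vaccine 33/81 = 40.7% → the protein-subunit vaccine
Under-40: Vaccine A 44/74 = 59.5%, the protein-subunit vaccine 5/7 = 71.4% → the protein-subunit vaccine
The protein-subunit vaccine has the higher rate in both groups.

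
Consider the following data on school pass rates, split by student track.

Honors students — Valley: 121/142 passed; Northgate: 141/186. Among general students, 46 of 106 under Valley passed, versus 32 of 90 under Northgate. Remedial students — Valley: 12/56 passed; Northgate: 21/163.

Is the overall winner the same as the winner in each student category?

Yes

Honors: Valley 121/142 = 85.2%, Northgate 141/186 = 75.8% → Valley
General: Valley 46/106 = 43.4%, Northgate 32/90 = 35.6% → Valley
Remedial: Valley 12/56 = 21.4%, Northgate 21/163 = 12.9% → Valley
Overall: Valley 179/304 = 58.9%, Northgate 194/439 = 44.2% → Valley
Valley wins overall and in every student group — no reversal.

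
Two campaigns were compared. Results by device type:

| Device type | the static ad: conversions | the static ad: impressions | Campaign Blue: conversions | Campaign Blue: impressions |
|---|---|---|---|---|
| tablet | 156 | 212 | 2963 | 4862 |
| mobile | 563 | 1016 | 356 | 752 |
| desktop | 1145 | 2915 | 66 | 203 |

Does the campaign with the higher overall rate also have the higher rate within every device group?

Tablet: the static ad 156/212 = 73.6%, Campaign Blue 2963/4862 = 60.9% → the static ad
Mobile: the static ad 563/1016 = 55.4%, Campaign Blue 356/752 = 47.3% → the static ad
Desktop: the static ad 1145/2915 = 39.3%, Campaign Blue 66/203 = 32.5% → the static ad
Overall: the static ad 1864/4143 = 45.0%, Campaign Blue 3385/5817 = 58.2% → Campaign Blue
The static ad wins each device group but Campaign Blue wins overall — the comparison reverses. The static ad's impressions skew toward desktop, which has a lower base rate.

No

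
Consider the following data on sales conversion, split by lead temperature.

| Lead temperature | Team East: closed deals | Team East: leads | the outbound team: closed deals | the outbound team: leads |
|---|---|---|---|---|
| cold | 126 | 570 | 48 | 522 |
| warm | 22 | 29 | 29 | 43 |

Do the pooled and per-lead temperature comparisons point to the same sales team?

Cold: Team East 126/570 = 22.1%, the outbound team 48/522 = 9.2% → Team East
Warm: Team East 22/29 = 75.9%, the outbound team 29/43 = 67.4% → Team East
Overall: Team East 148/599 = 24.7%, the outbound team 77/565 = 13.6% → Team East
Team East wins overall and in every lead group — no reversal.

Yes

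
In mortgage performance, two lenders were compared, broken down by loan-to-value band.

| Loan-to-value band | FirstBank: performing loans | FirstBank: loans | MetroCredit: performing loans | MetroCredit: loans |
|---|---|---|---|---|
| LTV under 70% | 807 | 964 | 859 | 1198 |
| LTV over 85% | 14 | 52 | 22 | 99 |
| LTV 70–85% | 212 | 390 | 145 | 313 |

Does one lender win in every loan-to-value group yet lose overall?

LTV under 70%: FirstBank 807/964 = 83.7%, MetroCredit 859/1198 = 71.7% → FirstBank
LTV over 85%: FirstBank 14/52 = 26.9%, MetroCredit 22/99 = 22.2% → FirstBank
LTV 70–85%: FirstBank 212/390 = 54.4%, MetroCredit 145/313 = 46.3% → FirstBank
Overall: FirstBank 1033/1406 = 73.5%, MetroCredit 1026/1610 = 63.7% → FirstBank
FirstBank wins overall and in every loan-to-value group — no reversal.

No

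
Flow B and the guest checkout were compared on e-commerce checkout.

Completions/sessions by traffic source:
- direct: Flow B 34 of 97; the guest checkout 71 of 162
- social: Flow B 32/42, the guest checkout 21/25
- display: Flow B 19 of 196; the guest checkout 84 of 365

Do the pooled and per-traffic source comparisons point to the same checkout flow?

Yes

Direct: Flow B 34/97 = 35.1%, the guest checkout 71/162 = 43.8% → the guest checkout
Social: Flow B 32/42 = 76.2%, the guest checkout 21/25 = 84.0% → the guest checkout
Display: Flow B 19/196 = 9.7%, the guest checkout 84/365 = 23.0% → the guest checkout
Overall: Flow B 85/335 = 25.4%, the guest checkout 176/552 = 31.9% → the guest checkout
The guest checkout wins overall and in every traffic group — no reversal.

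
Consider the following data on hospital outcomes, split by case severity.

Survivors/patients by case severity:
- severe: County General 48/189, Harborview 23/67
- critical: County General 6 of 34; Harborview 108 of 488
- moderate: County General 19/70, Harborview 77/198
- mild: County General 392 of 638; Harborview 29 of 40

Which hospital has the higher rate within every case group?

Harborview

Severe: County General 48/189 = 25.4%, Harborview 23/67 = 34.3% → Harborview
Critical: County General 6/34 = 17.6%, Harborview 108/488 = 22.1% → Harborview
Moderate: County General 19/70 = 27.1%, Harborview 77/198 = 38.9% → Harborview
Mild: County General 392/638 = 61.4%, Harborview 29/40 = 72.5% → Harborview
Harborview has the higher rate in all 4 groups.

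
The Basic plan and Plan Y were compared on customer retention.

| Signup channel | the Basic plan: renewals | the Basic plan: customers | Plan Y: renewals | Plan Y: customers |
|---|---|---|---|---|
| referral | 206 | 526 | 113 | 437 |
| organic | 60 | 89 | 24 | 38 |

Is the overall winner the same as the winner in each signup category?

Referral: the Basic plan 206/526 = 39.2%, Plan Y 113/437 = 25.9% → the Basic plan
Organic: the Basic plan 60/89 = 67.4%, Plan Y 24/38 = 63.2% → the Basic plan
Overall: the Basic plan 266/615 = 43.3%, Plan Y 137/475 = 28.8% → the Basic plan
The Basic plan wins overall and in every signup group — no reversal.

Yes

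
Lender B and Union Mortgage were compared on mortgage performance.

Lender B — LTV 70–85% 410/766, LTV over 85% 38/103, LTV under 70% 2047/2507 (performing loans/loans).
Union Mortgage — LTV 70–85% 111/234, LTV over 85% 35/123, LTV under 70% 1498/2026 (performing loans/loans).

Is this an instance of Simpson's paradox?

LTV 70–85%: Lender B 410/766 = 53.5%, Union Mortgage 111/234 = 47.4% → Lender B
LTV over 85%: Lender B 38/103 = 36.9%, Union Mortgage 35/123 = 28.5% → Lender B
LTV under 70%: Lender B 2047/2507 = 81.7%, Union Mortgage 1498/2026 = 73.9% → Lender B
Overall: Lender B 2495/3376 = 73.9%, Union Mortgage 1644/2383 = 69.0% → Lender B
Lender B wins overall and in every loan-to-value group — no reversal.

No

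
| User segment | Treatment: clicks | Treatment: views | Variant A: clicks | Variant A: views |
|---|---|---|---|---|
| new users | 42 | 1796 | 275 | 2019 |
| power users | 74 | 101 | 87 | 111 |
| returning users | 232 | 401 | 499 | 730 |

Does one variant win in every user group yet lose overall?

New users: Treatment 42/1796 = 2.3%, Variant A 275/2019 = 13.6% → Variant A
Power users: Treatment 74/101 = 73.3%, Variant A 87/111 = 78.4% → Variant A
Returning users: Treatment 232/401 = 57.9%, Variant A 499/730 = 68.4% → Variant A
Overall: Treatment 348/2298 = 15.1%, Variant A 861/2860 = 30.1% → Variant A
Variant A wins overall and in every user group — no reversal.

No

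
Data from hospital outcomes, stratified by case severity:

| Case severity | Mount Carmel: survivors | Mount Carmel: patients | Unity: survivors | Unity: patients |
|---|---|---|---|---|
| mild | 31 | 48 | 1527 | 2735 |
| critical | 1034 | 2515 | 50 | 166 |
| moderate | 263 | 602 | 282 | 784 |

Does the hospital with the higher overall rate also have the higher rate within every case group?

No

Mild: Mount Carmel 31/48 = 64.6%, Unity 1527/2735 = 55.8% → Mount Carmel
Critical: Mount Carmel 1034/2515 = 41.1%, Unity 50/166 = 30.1% → Mount Carmel
Moderate: Mount Carmel 263/602 = 43.7%, Unity 282/784 = 36.0% → Mount Carmel
Overall: Mount Carmel 1328/3165 = 42.0%, Unity 1859/3685 = 50.4% → Unity
Mount Carmel wins each case group but Unity wins overall — the comparison reverses. Mount Carmel's patients skew toward critical, which has a lower base rate.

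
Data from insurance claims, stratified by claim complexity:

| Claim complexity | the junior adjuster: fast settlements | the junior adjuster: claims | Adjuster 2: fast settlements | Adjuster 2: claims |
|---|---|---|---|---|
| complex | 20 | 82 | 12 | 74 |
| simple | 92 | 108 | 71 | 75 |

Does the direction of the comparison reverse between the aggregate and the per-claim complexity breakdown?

No

Complex: the junior adjuster 20/82 = 24.4%, Adjuster 2 12/74 = 16.2% → the junior adjuster
Simple: the junior adjuster 92/108 = 85.2%, Adjuster 2 71/75 = 94.7% → Adjuster 2
Overall: the junior adjuster 112/190 = 58.9%, Adjuster 2 83/149 = 55.7% → the junior adjuster
Neither sweeps: the junior adjuster wins 1 of 2 groups, Adjuster 2 wins 1. The junior adjuster wins overall but not every group — no Simpson reversal.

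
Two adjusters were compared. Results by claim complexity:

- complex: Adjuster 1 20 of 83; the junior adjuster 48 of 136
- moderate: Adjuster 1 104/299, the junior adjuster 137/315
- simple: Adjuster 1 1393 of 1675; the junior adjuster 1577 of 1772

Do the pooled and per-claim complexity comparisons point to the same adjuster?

Complex: Adjuster 1 20/83 = 24.1%, the junior adjuster 48/136 = 35.3% → the junior adjuster
Moderate: Adjuster 1 104/299 = 34.8%, the junior adjuster 137/315 = 43.5% → the junior adjuster
Simple: Adjuster 1 1393/1675 = 83.2%, the junior adjuster 1577/1772 = 89.0% → the junior adjuster
Overall: Adjuster 1 1517/2057 = 73.7%, the junior adjuster 1762/2223 = 79.3% → the junior adjuster
The junior adjuster wins overall and in every claim group — no reversal.

Yes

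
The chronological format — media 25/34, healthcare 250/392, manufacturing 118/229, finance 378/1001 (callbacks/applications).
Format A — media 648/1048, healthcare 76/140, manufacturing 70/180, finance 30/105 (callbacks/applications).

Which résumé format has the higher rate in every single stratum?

the chronological format

Media: the chronological format 25/34 = 73.5%, Format A 648/1048 = 61.8% → the chronological format
Healthcare: the chronological format 250/392 = 63.8%, Format A 76/140 = 54.3% → the chronological format
Manufacturing: the chronological format 118/229 = 51.5%, Format A 70/180 = 38.9% → the chronological format
Finance: the chronological format 378/1001 = 37.8%, Format A 30/105 = 28.6% → the chronological format
The chronological format has the higher rate in all 4 groups.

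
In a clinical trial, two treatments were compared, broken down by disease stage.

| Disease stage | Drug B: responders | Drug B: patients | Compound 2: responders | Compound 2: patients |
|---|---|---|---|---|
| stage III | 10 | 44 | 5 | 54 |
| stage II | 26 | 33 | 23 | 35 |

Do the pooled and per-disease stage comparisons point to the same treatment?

Stage III: Drug B 10/44 = 22.7%, Compound 2 5/54 = 9.3% → Drug B
Stage II: Drug B 26/33 = 78.8%, Compound 2 23/35 = 65.7% → Drug B
Overall: Drug B 36/77 = 46.8%, Compound 2 28/89 = 31.5% → Drug B
Drug B wins overall and in every disease group — no reversal.

Yes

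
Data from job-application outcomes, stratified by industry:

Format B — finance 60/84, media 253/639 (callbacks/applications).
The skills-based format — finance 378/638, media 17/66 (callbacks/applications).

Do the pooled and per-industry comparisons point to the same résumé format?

Finance: Format B 60/84 = 71.4%, the skills-based format 378/638 = 59.2% → Format B
Media: Format B 253/639 = 39.6%, the skills-based format 17/66 = 25.8% → Format B
Overall: Format B 313/723 = 43.3%, the skills-based format 395/704 = 56.1% → the skills-based format
Format B wins each industry group but the skills-based format wins overall — the comparison reverses. Format B's applications skew toward media, which has a lower base rate.

No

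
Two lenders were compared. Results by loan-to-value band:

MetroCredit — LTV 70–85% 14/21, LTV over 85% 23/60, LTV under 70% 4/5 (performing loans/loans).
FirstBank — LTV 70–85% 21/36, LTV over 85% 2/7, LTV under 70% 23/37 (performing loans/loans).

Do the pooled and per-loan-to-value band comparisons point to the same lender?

No

LTV 70–85%: MetroCredit 14/21 = 66.7%, FirstBank 21/36 = 58.3% → MetroCredit
LTV over 85%: MetroCredit 23/60 = 38.3%, FirstBank 2/7 = 28.6% → MetroCredit
LTV under 70%: MetroCredit 4/5 = 80.0%, FirstBank 23/37 = 62.2% → MetroCredit
Overall: MetroCredit 41/86 = 47.7%, FirstBank 46/80 = 57.5% → FirstBank
MetroCredit wins each loan-to-value group but FirstBank wins overall — the comparison reverses. MetroCredit's loans skew toward LTV over 85%, which has a lower base rate.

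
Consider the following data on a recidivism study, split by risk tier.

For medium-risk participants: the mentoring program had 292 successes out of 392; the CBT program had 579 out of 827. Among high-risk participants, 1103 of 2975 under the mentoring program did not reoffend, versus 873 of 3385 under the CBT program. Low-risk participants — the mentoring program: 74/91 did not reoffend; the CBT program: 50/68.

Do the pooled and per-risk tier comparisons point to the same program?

Yes

Medium-risk: the mentoring program 292/392 = 74.5%, the CBT program 579/827 = 70.0% → the mentoring program
High-risk: the mentoring program 1103/2975 = 37.1%, the CBT program 873/3385 = 25.8% → the mentoring program
Low-risk: the mentoring program 74/91 = 81.3%, the CBT program 50/68 = 73.5% → the mentoring program
Overall: the mentoring program 1469/3458 = 42.5%, the CBT program 1502/4280 = 35.1% → the mentoring program
The mentoring program wins overall and in every risk group — no reversal.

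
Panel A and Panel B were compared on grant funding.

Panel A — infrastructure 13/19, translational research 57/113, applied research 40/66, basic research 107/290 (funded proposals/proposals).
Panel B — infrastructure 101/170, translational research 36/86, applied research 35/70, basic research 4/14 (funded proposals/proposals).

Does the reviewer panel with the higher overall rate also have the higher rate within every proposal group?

Infrastructure: Panel A 13/19 = 68.4%, Panel B 101/170 = 59.4% → Panel A
Translational research: Panel A 57/113 = 50.4%, Panel B 36/86 = 41.9% → Panel A
Applied research: Panel A 40/66 = 60.6%, Panel B 35/70 = 50.0% → Panel A
Basic research: Panel A 107/290 = 36.9%, Panel B 4/14 = 28.6% → Panel A
Overall: Panel A 217/488 = 44.5%, Panel B 176/340 = 51.8% → Panel B
Panel A wins each proposal group but Panel B wins overall — the comparison reverses. Panel A's proposals skew toward basic research, which has a lower base rate.

No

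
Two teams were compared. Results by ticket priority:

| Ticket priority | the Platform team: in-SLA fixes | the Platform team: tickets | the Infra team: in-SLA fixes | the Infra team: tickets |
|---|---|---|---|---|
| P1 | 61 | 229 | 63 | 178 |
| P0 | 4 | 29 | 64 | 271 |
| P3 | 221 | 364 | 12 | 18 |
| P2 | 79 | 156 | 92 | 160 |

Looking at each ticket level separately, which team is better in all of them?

P1: the Platform team 61/229 = 26.6%, the Infra team 63/178 = 35.4% → the Infra team
P0: the Platform team 4/29 = 13.8%, the Infra team 64/271 = 23.6% → the Infra team
P3: the Platform team 221/364 = 60.7%, the Infra team 12/18 = 66.7% → the Infra team
P2: the Platform team 79/156 = 50.6%, the Infra team 92/160 = 57.5% → the Infra team
The Infra team has the higher rate in all 4 groups.

the Infra team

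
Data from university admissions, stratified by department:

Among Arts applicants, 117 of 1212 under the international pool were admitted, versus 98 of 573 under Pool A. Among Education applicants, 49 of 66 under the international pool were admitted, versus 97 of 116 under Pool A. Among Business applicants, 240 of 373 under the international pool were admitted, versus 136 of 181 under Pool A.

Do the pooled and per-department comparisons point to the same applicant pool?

Arts: the international pool 117/1212 = 9.7%, Pool A 98/573 = 17.1% → Pool A
Education: the international pool 49/66 = 74.2%, Pool A 97/116 = 83.6% → Pool A
Business: the international pool 240/373 = 64.3%, Pool A 136/181 = 75.1% → Pool A
Overall: the international pool 406/1651 = 24.6%, Pool A 331/870 = 38.0% → Pool A
Pool A wins overall and in every department group — no reversal.

Yes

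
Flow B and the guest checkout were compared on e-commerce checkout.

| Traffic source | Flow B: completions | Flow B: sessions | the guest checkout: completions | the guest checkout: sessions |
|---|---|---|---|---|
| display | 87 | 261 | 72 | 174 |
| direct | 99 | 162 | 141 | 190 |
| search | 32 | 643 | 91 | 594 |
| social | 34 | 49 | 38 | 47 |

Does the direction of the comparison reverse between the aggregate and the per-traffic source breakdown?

Display: Flow B 87/261 = 33.3%, the guest checkout 72/174 = 41.4% → the guest checkout
Direct: Flow B 99/162 = 61.1%, the guest checkout 141/190 = 74.2% → the guest checkout
Search: Flow B 32/643 = 5.0%, the guest checkout 91/594 = 15.3% → the guest checkout
Social: Flow B 34/49 = 69.4%, the guest checkout 38/47 = 80.9% → the guest checkout
Overall: Flow B 252/1115 = 22.6%, the guest checkout 342/1005 = 34.0% → the guest checkout
The guest checkout wins overall and in every traffic group — no reversal.

No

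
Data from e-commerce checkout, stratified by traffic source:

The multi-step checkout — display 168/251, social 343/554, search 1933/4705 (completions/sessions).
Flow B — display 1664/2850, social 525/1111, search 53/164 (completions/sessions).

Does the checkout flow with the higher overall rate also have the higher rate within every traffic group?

Display: the multi-step checkout 168/251 = 66.9%, Flow B 1664/2850 = 58.4% → the multi-step checkout
Social: the multi-step checkout 343/554 = 61.9%, Flow B 525/1111 = 47.3% → the multi-step checkout
Search: the multi-step checkout 1933/4705 = 41.1%, Flow B 53/164 = 32.3% → the multi-step checkout
Overall: the multi-step checkout 2444/5510 = 44.4%, Flow B 2242/4125 = 54.4% → Flow B
The multi-step checkout wins each traffic group but Flow B wins overall — the comparison reverses. The multi-step checkout's sessions skew toward search, which has a lower base rate.

No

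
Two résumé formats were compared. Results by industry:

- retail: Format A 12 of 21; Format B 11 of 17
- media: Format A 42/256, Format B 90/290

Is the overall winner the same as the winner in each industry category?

Retail: Format A 12/21 = 57.1%, Format B 11/17 = 64.7% → Format B
Media: Format A 42/256 = 16.4%, Format B 90/290 = 31.0% → Format B
Overall: Format A 54/277 = 19.5%, Format B 101/307 = 32.9% → Format B
Format B wins overall and in every industry group — no reversal.

Yes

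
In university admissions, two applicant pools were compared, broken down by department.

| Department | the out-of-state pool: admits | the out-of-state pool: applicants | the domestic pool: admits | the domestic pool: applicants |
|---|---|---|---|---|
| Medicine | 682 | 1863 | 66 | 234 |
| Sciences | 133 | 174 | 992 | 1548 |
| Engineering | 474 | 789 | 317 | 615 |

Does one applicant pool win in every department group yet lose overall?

Medicine: the out-of-state pool 682/1863 = 36.6%, the domestic pool 66/234 = 28.2% → the out-of-state pool
Sciences: the out-of-state pool 133/174 = 76.4%, the domestic pool 992/1548 = 64.1% → the out-of-state pool
Engineering: the out-of-state pool 474/789 = 60.1%, the domestic pool 317/615 = 51.5% → the out-of-state pool
Overall: the out-of-state pool 1289/2826 = 45.6%, the domestic pool 1375/2397 = 57.4% → the domestic pool
The out-of-state pool wins each department group but the domestic pool wins overall — the comparison reverses. The out-of-state pool's applicants skew toward Medicine, which has a lower base rate.

Yes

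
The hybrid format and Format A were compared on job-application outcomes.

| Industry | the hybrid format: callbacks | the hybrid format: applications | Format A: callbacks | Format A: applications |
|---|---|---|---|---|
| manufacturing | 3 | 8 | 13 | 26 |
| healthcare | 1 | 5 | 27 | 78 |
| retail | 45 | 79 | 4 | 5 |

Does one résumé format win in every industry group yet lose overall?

Manufacturing: the hybrid format 3/8 = 37.5%, Format A 13/26 = 50.0% → Format A
Healthcare: the hybrid format 1/5 = 20.0%, Format A 27/78 = 34.6% → Format A
Retail: the hybrid format 45/79 = 57.0%, Format A 4/5 = 80.0% → Format A
Overall: the hybrid format 49/92 = 53.3%, Format A 44/109 = 40.4% → the hybrid format
Format A wins each industry group but the hybrid format wins overall — the comparison reverses. Format A's applications skew toward healthcare, which has a lower base rate.

Yes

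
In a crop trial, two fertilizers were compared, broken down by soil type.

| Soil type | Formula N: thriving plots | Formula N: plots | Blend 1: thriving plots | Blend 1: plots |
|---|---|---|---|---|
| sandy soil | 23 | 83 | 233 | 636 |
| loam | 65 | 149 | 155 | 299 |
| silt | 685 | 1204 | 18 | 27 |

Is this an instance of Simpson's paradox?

Yes

Sandy soil: Formula N 23/83 = 27.7%, Blend 1 233/636 = 36.6% → Blend 1
Loam: Formula N 65/149 = 43.6%, Blend 1 155/299 = 51.8% → Blend 1
Silt: Formula N 685/1204 = 56.9%, Blend 1 18/27 = 66.7% → Blend 1
Overall: Formula N 773/1436 = 53.8%, Blend 1 406/962 = 42.2% → Formula N
Blend 1 wins each soil group but Formula N wins overall — the comparison reverses. Blend 1's plots skew toward sandy soil, which has a lower base rate.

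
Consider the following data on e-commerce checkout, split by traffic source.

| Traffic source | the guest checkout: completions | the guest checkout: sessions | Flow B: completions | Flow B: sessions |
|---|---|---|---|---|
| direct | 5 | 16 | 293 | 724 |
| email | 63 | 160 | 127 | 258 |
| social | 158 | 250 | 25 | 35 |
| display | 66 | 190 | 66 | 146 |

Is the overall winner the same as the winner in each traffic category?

No

Direct: the guest checkout 5/16 = 31.2%, Flow B 293/724 = 40.5% → Flow B
Email: the guest checkout 63/160 = 39.4%, Flow B 127/258 = 49.2% → Flow B
Social: the guest checkout 158/250 = 63.2%, Flow B 25/35 = 71.4% → Flow B
Display: the guest checkout 66/190 = 34.7%, Flow B 66/146 = 45.2% → Flow B
Overall: the guest checkout 292/616 = 47.4%, Flow B 511/1163 = 43.9% → the guest checkout
Flow B wins each traffic group but the guest checkout wins overall — the comparison reverses. Flow B's sessions skew toward direct, which has a lower base rate.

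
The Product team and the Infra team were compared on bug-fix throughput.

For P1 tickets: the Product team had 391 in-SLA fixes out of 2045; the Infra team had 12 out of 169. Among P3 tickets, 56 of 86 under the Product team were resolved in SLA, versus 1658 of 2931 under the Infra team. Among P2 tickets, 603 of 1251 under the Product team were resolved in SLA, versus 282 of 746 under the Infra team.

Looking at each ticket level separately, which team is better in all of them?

the Product team

P1: the Product team 391/2045 = 19.1%, the Infra team 12/169 = 7.1% → the Product team
P3: the Product team 56/86 = 65.1%, the Infra team 1658/2931 = 56.6% → the Product team
P2: the Product team 603/1251 = 48.2%, the Infra team 282/746 = 37.8% → the Product team
The Product team has the higher rate in all 3 groups.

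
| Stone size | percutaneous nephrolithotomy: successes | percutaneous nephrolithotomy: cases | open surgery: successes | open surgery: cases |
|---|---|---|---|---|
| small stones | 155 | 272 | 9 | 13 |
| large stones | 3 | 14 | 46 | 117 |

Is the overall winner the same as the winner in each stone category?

No

Small stones: percutaneous nephrolithotomy 155/272 = 57.0%, open surgery 9/13 = 69.2% → open surgery
Large stones: percutaneous nephrolithotomy 3/14 = 21.4%, open surgery 46/117 = 39.3% → open surgery
Overall: percutaneous nephrolithotomy 158/286 = 55.2%, open surgery 55/130 = 42.3% → percutaneous nephrolithotomy
Open surgery wins each stone group but percutaneous nephrolithotomy wins overall — the comparison reverses. Open surgery's cases skew toward large stones, which has a lower base rate.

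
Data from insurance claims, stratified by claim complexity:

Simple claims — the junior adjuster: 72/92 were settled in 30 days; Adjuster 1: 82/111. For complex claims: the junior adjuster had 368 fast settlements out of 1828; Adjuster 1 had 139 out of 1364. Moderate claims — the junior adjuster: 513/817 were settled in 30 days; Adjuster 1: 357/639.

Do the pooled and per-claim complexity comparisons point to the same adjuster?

Simple: the junior adjuster 72/92 = 78.3%, Adjuster 1 82/111 = 73.9% → the junior adjuster
Complex: the junior adjuster 368/1828 = 20.1%, Adjuster 1 139/1364 = 10.2% → the junior adjuster
Moderate: the junior adjuster 513/817 = 62.8%, Adjuster 1 357/639 = 55.9% → the junior adjuster
Overall: the junior adjuster 953/2737 = 34.8%, Adjuster 1 578/2114 = 27.3% → the junior adjuster
The junior adjuster wins overall and in every claim group — no reversal.

Yes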